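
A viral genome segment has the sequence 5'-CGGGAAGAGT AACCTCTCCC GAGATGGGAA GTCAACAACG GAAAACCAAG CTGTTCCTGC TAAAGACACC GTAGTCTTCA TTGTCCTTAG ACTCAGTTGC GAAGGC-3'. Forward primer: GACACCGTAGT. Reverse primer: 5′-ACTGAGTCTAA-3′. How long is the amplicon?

The forward primer matches the template at positions 65–75.
The reverse primer's reverse complement is TTAGACTCAGT, which matches the template at positions 87–97.
The product runs from position 65 to position 97, so its length is 97 − 65 + 1 = 33 bp.

33 bp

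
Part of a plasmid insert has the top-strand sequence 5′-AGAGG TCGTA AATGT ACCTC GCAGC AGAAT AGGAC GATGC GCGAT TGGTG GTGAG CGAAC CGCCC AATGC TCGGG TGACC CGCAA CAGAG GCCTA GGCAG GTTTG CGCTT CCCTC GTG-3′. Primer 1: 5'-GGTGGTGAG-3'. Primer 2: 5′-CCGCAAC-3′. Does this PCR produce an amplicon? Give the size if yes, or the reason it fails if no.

No product — both primers anneal to the same strand and extend in the same direction.

Primer 1 (GGTGGTGAG) matches the top strand at positions 47–55 (3' end points downstream).
Primer 2 (CCGCAAC) also matches the top strand directly, at positions 80–86 — its reverse complement GTTGCGG is not present.
Both primers anneal to the bottom strand with 3' ends pointing the same way, so neither can prime synthesis back toward the other.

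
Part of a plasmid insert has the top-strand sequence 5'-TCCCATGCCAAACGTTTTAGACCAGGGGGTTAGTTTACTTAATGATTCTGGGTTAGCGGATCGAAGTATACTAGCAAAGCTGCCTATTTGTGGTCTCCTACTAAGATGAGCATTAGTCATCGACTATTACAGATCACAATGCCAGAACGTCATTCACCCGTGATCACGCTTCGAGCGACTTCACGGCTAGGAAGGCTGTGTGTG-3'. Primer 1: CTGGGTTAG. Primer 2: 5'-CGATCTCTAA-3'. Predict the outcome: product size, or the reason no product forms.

No product — primer 2 has no binding site in the template.

Primer 2 (CGATCTCTAA) does not match the top strand, and its reverse complement TTAGAGATCG does not match either.
With no annealing site for primer 2, no amplification occurs.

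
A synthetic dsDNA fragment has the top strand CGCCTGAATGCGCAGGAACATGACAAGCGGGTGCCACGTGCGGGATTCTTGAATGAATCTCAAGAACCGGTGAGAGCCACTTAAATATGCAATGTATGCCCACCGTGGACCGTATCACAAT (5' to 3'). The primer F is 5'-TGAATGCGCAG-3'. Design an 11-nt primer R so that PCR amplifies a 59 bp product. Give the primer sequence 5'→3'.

The forward primer binds at positions 5–15, so a 59 bp product ends at position 5 + 59 − 1 = 63.
The reverse primer anneals to the top strand over positions 53–63, i.e. to ATGAATCTCAA.
Its sequence written 5'→3' is the reverse complement: TTGAGATTCAT.

5'-TTGAGATTCAT-3'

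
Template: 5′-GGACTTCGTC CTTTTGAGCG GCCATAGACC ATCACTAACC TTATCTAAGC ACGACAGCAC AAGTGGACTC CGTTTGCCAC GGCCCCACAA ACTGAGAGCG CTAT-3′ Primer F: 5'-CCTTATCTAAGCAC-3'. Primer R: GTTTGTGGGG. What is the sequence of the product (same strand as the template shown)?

The forward primer matches the template at positions 39–52.
Taking the reverse complement of GTTTGTGGGG gives CCCCACAAAC, found at positions 83–92 on the template; the primer anneals here to the top strand with its 3' end pointing upstream.
The product is the template from position 39 through 92 (54 bp).

5'-CCTTATCTAAGCACGACAGCACAAGTGGACTCCGTTTGCCACGGCCCCACAAAC-3'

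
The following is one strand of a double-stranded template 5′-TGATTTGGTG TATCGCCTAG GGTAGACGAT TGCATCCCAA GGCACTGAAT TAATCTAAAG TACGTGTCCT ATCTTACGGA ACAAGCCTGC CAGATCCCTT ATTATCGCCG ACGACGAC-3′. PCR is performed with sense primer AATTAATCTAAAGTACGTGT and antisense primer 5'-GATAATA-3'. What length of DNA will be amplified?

Scanning the template, AATTAATCTAAAGTACGTGT occurs at positions 48–67; this primer anneals to the bottom strand there with its 3' end pointing downstream.
Taking the reverse complement of GATAATA gives TATTATC, found at positions 100–106 on the template; the primer anneals here to the top strand with its 3' end pointing upstream.
Amplicon spans positions 48–106: 59 bp.

59 bp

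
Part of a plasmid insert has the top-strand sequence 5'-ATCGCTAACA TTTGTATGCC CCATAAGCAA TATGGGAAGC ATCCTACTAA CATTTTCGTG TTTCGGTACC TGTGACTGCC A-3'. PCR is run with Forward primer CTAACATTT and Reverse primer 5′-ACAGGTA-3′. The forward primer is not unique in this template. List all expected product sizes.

69 bp, 27 bp

The forward primer CTAACATTT matches the top strand at positions 5–13, 47–55.
The reverse primer's reverse complement is TACCTGT, matching at positions 67–73.
Each forward site pairs with the reverse site to give a product ending at position 73: sizes 69, 27 bp.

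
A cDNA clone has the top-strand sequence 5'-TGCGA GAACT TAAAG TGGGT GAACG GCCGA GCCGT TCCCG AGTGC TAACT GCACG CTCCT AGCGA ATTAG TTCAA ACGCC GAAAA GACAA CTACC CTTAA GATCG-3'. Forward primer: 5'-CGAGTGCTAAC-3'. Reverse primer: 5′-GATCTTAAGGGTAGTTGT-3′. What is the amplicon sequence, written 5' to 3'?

The forward primer matches the template at positions 39–49.
Taking the reverse complement of GATCTTAAGGGTAGTTGT gives ACAACTACCCTTAAGATC, found at positions 87–104 on the template; the primer anneals here to the top strand with its 3' end pointing upstream.
The product is the template from position 39 through 104 (66 bp).

5'-CGAGTGCTAACTGCACGCTCCTAGCGAATTAGTTCAAACGCCGAAAAGACAACTACCCTTAAGATC-3'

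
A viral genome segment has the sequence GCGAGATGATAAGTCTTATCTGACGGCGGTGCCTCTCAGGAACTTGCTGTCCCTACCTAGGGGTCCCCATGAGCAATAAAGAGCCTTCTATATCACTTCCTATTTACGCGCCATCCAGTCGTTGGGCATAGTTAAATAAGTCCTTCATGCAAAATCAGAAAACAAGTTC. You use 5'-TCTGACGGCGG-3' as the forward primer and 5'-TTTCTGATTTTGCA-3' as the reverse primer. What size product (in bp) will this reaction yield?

The forward primer matches the template at positions 19–29.
Reverse complement of the reverse primer: TGCAAAATCAGAAA. This occurs on the top strand at positions 148–161.
Product length = (reverse-primer end) − (forward-primer start) + 1 = 161 − 19 + 1 = 143 bp.

143 bp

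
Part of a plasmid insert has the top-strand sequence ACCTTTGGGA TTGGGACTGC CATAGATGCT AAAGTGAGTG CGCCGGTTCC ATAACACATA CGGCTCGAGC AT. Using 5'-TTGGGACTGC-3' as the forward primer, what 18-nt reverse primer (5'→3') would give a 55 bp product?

5'-AGCCGTATGTGTTATGGA-3'

The forward primer binds at positions 11–20, so a 55 bp product ends at position 11 + 55 − 1 = 65.
The reverse primer anneals to the top strand over positions 48–65, i.e. to TCCATAACACATACGGCT.
Its sequence written 5'→3' is the reverse complement: AGCCGTATGTGTTATGGA.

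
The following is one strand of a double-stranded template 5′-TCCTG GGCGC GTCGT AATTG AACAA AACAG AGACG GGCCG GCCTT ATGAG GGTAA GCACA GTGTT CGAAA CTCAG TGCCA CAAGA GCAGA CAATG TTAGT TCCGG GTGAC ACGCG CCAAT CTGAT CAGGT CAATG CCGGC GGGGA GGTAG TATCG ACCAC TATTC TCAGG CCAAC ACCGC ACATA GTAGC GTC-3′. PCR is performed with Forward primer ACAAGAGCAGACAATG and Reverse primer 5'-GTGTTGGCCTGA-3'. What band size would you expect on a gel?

The forward primer matches the template at positions 80–95.
Reverse complement of the reverse primer: TCAGGCCAACAC. This occurs on the top strand at positions 166–177.
Product length = (reverse-primer end) − (forward-primer start) + 1 = 177 − 80 + 1 = 98 bp.

98 bp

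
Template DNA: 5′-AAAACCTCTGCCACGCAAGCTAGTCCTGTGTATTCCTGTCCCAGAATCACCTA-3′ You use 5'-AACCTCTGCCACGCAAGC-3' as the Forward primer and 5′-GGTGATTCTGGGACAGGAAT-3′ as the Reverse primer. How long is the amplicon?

Forward primer AACCTCTGCCACGCAAGC is found on the top strand at positions 3–20.
Taking the reverse complement of GGTGATTCTGGGACAGGAAT gives ATTCCTGTCCCAGAATCACC, found at positions 32–51 on the template; the primer anneals here to the top strand with its 3' end pointing upstream.
The product runs from position 3 to position 51, so its length is 51 − 3 + 1 = 49 bp.

49 bp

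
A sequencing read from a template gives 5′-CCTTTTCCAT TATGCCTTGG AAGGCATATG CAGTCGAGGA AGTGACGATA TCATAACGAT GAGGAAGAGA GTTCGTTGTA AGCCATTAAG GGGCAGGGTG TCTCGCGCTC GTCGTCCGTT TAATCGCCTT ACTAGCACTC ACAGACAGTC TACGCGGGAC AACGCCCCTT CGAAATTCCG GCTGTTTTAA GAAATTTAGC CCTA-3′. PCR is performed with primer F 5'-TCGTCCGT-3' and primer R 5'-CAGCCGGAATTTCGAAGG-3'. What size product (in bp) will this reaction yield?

73 bp

Forward primer TCGTCCGT is found on the top strand at positions 112–119.
Reverse complement of the reverse primer: CCTTCGAAATTCCGGCTG. This occurs on the top strand at positions 167–184.
The product runs from position 112 to position 184, so its length is 184 − 112 + 1 = 73 bp.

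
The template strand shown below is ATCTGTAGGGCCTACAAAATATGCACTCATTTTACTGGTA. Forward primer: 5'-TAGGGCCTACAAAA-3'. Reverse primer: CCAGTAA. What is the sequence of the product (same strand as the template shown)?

5'-TAGGGCCTACAAAATATGCACTCATTTTACTGG-3'

Scanning the template, TAGGGCCTACAAAA occurs at positions 6–19; this primer anneals to the bottom strand there with its 3' end pointing downstream.
Taking the reverse complement of CCAGTAA gives TTACTGG, found at positions 32–38 on the template; the primer anneals here to the top strand with its 3' end pointing upstream.
The product is the template from position 6 through 38 (33 bp).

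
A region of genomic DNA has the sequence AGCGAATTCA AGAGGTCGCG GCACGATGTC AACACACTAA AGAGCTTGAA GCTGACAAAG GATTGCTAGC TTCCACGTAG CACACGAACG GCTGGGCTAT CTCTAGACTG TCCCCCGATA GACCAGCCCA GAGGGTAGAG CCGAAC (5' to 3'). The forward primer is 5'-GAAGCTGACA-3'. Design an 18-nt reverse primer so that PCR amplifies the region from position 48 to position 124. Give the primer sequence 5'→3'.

5'-GGTCTATCGGGGGACAGT-3'

The product's 3' end on the top strand is position 124.
The reverse primer anneals to the top strand over positions 107–124, i.e. to ACTGTCCCCCGATAGACC.
Its sequence written 5'→3' is the reverse complement: GGTCTATCGGGGGACAGT.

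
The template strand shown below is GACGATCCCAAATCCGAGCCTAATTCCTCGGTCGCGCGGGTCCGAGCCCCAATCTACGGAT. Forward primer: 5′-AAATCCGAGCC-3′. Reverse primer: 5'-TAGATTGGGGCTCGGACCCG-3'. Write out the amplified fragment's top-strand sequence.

5'-AAATCCGAGCCTAATTCCTCGGTCGCGCGGGTCCGAGCCCCAATCTA-3'

Scanning the template, AAATCCGAGCC occurs at positions 10–20; this primer anneals to the bottom strand there with its 3' end pointing downstream.
Reverse complement of the reverse primer: CGGGTCCGAGCCCCAATCTA. This occurs on the top strand at positions 37–56.
The product is the template from position 10 through 56 (47 bp).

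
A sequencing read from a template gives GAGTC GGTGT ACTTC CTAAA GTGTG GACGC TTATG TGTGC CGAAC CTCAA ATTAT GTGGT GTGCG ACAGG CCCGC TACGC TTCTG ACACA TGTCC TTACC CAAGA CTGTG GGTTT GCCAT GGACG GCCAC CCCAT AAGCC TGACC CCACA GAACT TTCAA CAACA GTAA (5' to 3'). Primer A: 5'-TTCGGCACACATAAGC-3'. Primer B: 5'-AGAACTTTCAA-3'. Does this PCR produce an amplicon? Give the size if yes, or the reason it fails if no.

No product — the primers' 3' ends point away from each other.

Primer A (TTCGGCACACATAAGC) has reverse complement GCTTATGTGTGCCGAA, which matches the top strand at positions 29–44; primer A anneals to the top strand there with its 3' end pointing upstream toward position 29.
Primer B (AGAACTTTCAA) matches the top strand directly at positions 150–160; it anneals to the bottom strand with its 3' end pointing downstream toward position 160.
The 3' ends diverge (primer A extends toward position 1, primer B toward position 169), so the primers never converge on a shared product.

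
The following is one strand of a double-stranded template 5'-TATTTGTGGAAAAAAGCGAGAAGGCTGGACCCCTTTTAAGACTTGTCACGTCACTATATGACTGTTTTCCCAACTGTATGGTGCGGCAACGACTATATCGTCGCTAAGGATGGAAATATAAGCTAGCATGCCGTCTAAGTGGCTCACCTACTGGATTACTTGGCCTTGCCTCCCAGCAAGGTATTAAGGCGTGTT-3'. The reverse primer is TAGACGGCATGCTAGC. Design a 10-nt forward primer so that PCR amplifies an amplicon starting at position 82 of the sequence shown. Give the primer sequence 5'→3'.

5'-TGCGGCAACG-3'

The reverse primer's reverse complement GCTAGCATGCCGTCTA matches the template at positions 122–137; the product starts at position 82.
The forward primer is identical to the top strand over positions 82–91: TGCGGCAACG.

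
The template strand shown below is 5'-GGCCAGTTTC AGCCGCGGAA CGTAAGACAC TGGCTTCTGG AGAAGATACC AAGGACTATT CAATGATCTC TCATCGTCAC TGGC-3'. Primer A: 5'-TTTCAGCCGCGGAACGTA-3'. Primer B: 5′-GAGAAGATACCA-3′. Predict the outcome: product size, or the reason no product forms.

No product — both primers anneal to the same strand and extend in the same direction.

Primer A (TTTCAGCCGCGGAACGTA) matches the top strand at positions 7–24 (3' end points downstream).
Primer B (GAGAAGATACCA) also matches the top strand directly, at positions 40–51 — its reverse complement TGGTATCTTCTC is not present.
Both primers anneal to the bottom strand with 3' ends pointing the same way, so neither can prime synthesis back toward the other.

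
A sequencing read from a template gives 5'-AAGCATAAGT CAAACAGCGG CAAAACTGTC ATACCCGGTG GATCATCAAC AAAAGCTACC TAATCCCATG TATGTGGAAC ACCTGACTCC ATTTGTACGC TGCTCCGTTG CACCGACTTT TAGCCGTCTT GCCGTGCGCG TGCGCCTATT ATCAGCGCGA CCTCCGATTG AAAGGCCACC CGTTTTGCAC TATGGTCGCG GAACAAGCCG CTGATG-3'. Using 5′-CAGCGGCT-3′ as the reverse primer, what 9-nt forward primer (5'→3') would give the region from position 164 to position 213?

The reverse primer's reverse complement AGCCGCTG matches the template at positions 206–213; the product starts at position 164.
The forward primer is identical to the top strand over positions 164–172: CCGATTGAA.

5'-CCGATTGAA-3'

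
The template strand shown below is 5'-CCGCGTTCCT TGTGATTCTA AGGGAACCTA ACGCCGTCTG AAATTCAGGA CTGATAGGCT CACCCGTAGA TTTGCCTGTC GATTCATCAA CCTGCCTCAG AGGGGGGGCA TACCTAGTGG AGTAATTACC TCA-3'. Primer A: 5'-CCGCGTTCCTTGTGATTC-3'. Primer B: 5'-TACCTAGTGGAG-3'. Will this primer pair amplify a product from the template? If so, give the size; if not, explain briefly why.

No product — both primers anneal to the same strand and extend in the same direction.

Primer A (CCGCGTTCCTTGTGATTC) matches the top strand at positions 1–18 (3' end points downstream).
Primer B (TACCTAGTGGAG) also matches the top strand directly, at positions 111–122 — its reverse complement CTCCACTAGGTA is not present.
Both primers anneal to the bottom strand with 3' ends pointing the same way, so neither can prime synthesis back toward the other.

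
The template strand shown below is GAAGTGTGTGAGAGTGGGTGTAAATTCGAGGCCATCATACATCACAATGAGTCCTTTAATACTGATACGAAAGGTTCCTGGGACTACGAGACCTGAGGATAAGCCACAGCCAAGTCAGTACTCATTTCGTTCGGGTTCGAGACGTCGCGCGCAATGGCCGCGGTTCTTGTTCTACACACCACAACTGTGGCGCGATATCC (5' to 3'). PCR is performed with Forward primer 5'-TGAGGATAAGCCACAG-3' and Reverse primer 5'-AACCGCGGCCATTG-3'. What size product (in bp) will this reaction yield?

Scanning the template, TGAGGATAAGCCACAG occurs at positions 94–109; this primer anneals to the bottom strand there with its 3' end pointing downstream.
Taking the reverse complement of AACCGCGGCCATTG gives CAATGGCCGCGGTT, found at positions 152–165 on the template; the primer anneals here to the top strand with its 3' end pointing upstream.
The product runs from position 94 to position 165, so its length is 165 − 94 + 1 = 72 bp.

72 bp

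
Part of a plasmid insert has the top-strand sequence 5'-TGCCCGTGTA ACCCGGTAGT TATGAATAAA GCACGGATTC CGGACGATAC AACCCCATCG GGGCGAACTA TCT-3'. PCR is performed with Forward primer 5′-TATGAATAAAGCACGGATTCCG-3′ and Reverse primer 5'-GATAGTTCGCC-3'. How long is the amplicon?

52 bp

Forward primer TATGAATAAAGCACGGATTCCG is found on the top strand at positions 21–42.
Reverse complement of the reverse primer: GGCGAACTATC. This occurs on the top strand at positions 62–72.
Product length = (reverse-primer end) − (forward-primer start) + 1 = 72 − 21 + 1 = 52 bp.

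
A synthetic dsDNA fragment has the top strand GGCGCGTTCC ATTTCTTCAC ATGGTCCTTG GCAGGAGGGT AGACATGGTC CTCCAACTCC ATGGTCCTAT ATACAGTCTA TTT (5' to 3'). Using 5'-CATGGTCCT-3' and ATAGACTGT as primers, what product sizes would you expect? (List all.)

62 bp, 38 bp, 22 bp

The forward primer CATGGTCCT matches the top strand at positions 20–28, 44–52, 60–68.
The reverse primer's reverse complement is ACAGTCTAT, matching at positions 73–81.
Each forward site pairs with the reverse site to give a product ending at position 81: sizes 62, 38, 22 bp.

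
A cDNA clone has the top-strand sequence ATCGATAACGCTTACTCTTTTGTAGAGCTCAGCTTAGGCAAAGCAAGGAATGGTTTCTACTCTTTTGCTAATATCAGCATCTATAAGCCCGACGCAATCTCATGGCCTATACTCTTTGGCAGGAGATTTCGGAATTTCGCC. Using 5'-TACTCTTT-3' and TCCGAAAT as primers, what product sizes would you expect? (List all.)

The forward primer TACTCTTT matches the top strand at positions 13–20, 58–65, 110–117.
The reverse primer's reverse complement is ATTTCGGA, matching at positions 126–133.
Each forward site pairs with the reverse site to give a product ending at position 133: sizes 121, 76, 24 bp.

121 bp, 76 bp, 24 bp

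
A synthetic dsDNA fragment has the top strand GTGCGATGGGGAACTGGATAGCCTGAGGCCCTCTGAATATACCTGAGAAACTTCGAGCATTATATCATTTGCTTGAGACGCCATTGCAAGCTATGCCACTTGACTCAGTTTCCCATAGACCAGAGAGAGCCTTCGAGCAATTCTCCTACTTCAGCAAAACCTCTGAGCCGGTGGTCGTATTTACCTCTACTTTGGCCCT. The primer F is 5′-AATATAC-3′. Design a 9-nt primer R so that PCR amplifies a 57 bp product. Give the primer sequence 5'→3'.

The forward primer binds at positions 36–42, so a 57 bp product ends at position 36 + 57 − 1 = 92.
The reverse primer anneals to the top strand over positions 84–92, i.e. to TTGCAAGCT.
Its sequence written 5'→3' is the reverse complement: AGCTTGCAA.

5'-AGCTTGCAA-3'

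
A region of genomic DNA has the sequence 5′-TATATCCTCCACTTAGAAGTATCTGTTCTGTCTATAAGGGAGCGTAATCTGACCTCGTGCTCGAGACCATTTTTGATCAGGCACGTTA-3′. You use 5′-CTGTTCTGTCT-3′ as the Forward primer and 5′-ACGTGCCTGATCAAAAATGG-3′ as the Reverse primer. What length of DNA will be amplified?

64 bp

The forward primer matches the template at positions 23–33.
Taking the reverse complement of ACGTGCCTGATCAAAAATGG gives CCATTTTTGATCAGGCACGT, found at positions 67–86 on the template; the primer anneals here to the top strand with its 3' end pointing upstream.
Product length = (reverse-primer end) − (forward-primer start) + 1 = 86 − 23 + 1 = 64 bp.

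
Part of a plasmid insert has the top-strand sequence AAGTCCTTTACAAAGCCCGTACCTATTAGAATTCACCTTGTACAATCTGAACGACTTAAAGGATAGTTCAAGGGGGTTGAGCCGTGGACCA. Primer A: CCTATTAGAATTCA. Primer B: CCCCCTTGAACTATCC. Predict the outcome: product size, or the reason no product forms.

Primer A (CCTATTAGAATTCA) matches the top strand at positions 22–35; it acts as a forward primer.
Primer B's reverse complement is GGATAGTTCAAGGGGG, matching the top strand at positions 61–76; it acts as a reverse primer.
The 3' ends face each other across positions 22–76, giving a 55 bp product.

Yes — a 55 bp product.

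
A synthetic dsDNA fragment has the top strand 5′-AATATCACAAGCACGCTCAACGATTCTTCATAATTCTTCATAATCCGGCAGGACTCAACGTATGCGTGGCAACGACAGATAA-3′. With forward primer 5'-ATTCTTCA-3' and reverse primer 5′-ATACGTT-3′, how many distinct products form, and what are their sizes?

Two products: 41 bp, 31 bp

The forward primer ATTCTTCA matches the top strand at positions 23–30, 33–40.
The reverse primer's reverse complement is AACGTAT, matching at positions 57–63.
Each forward site pairs with the reverse site to give a product ending at position 63: sizes 41, 31 bp.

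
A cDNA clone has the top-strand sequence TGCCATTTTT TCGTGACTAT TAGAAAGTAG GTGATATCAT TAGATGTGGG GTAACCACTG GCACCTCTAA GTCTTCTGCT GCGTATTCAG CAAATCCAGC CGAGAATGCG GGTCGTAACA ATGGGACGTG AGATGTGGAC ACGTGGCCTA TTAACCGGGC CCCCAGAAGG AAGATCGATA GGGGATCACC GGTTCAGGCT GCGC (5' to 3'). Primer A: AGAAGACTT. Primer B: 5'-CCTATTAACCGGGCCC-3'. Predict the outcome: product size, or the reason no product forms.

Primer A (AGAAGACTT) has reverse complement AAGTCTTCT, which matches the top strand at positions 69–77; primer A anneals to the top strand there with its 3' end pointing upstream toward position 69.
Primer B (CCTATTAACCGGGCCC) matches the top strand directly at positions 147–162; it anneals to the bottom strand with its 3' end pointing downstream toward position 162.
The 3' ends diverge (primer A extends toward position 1, primer B toward position 204), so the primers never converge on a shared product.

No product — the primers' 3' ends point away from each other.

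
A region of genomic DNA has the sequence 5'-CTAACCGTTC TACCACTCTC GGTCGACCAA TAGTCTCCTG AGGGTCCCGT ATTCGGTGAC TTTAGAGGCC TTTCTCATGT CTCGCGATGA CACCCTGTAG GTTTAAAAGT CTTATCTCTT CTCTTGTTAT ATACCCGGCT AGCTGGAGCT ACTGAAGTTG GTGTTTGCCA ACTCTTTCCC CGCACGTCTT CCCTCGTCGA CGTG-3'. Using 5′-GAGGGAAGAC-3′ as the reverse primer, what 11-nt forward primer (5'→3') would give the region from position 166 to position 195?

The reverse primer's reverse complement GTCTTCCCTC matches the template at positions 186–195; the product starts at position 166.
The forward primer is identical to the top strand over positions 166–176: TGCCAACTCTT.

5'-TGCCAACTCTT-3'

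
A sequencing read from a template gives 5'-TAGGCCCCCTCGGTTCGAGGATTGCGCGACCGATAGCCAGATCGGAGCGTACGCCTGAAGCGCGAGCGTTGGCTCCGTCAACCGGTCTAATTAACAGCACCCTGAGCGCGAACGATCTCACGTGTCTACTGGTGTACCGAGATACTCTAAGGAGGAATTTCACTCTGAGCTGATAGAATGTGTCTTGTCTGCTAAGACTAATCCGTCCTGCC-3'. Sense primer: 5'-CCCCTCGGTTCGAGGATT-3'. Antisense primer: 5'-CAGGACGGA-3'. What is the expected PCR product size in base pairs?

205 bp

Forward primer CCCCTCGGTTCGAGGATT is found on the top strand at positions 6–23.
The reverse primer's reverse complement is TCCGTCCTG, which matches the template at positions 202–210.
Product length = (reverse-primer end) − (forward-primer start) + 1 = 210 − 6 + 1 = 205 bp.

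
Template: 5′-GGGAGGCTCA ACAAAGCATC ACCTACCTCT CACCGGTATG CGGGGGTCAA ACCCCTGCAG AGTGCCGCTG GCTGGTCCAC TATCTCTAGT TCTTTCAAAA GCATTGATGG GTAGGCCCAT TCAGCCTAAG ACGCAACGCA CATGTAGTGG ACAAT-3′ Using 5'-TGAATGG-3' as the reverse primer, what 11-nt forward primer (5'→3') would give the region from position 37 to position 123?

5'-TATGCGGGGGT-3'

The reverse primer's reverse complement CCATTCA matches the template at positions 117–123; the product starts at position 37.
The forward primer is identical to the top strand over positions 37–47: TATGCGGGGGT.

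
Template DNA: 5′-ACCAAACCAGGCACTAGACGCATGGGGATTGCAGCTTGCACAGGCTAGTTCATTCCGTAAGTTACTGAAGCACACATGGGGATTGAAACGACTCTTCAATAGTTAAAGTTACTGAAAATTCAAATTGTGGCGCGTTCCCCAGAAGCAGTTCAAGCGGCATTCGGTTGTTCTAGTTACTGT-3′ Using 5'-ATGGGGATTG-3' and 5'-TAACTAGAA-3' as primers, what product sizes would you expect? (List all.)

155 bp, 101 bp

The forward primer ATGGGGATTG matches the top strand at positions 22–31, 76–85.
The reverse primer's reverse complement is TTCTAGTTA, matching at positions 168–176.
Each forward site pairs with the reverse site to give a product ending at position 176: sizes 155, 101 bp.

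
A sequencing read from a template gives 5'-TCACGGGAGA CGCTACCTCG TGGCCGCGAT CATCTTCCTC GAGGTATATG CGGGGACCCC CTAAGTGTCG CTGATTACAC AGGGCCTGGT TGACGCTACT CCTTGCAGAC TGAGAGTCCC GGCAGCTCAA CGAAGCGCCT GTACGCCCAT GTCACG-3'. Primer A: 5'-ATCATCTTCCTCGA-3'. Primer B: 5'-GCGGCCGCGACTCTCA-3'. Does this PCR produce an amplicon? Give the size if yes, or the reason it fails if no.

Primer B (GCGGCCGCGACTCTCA) does not match the top strand, and its reverse complement TGAGAGTCGCGGCCGC does not match either.
With no annealing site for primer B, no amplification occurs.

No product — primer B has no binding site in the template.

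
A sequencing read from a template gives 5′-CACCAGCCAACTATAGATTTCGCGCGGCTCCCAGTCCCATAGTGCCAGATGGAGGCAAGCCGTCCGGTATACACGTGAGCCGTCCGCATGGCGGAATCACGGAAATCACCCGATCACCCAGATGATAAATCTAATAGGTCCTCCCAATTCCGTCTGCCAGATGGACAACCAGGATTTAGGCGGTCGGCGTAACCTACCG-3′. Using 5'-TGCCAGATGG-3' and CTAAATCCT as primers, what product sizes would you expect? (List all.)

137 bp, 25 bp

The forward primer TGCCAGATGG matches the top strand at positions 43–52, 155–164.
The reverse primer's reverse complement is AGGATTTAG, matching at positions 171–179.
Each forward site pairs with the reverse site to give a product ending at position 179: sizes 137, 25 bp.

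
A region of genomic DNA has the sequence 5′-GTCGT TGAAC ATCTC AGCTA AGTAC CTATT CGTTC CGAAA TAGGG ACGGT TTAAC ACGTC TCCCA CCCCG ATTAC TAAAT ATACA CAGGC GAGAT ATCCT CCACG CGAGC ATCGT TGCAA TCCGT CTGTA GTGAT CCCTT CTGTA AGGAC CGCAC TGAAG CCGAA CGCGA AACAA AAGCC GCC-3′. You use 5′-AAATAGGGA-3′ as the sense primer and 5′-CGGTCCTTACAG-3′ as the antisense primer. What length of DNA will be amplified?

115 bp

The forward primer matches the template at positions 38–46.
Reverse complement of the reverse primer: CTGTAAGGACCG. This occurs on the top strand at positions 141–152.
Amplicon spans positions 38–152: 115 bp.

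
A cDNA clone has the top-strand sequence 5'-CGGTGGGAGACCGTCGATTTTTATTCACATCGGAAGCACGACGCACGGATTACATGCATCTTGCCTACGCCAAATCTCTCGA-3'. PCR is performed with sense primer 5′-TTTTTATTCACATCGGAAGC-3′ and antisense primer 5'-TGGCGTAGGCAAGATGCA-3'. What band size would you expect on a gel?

55 bp

Scanning the template, TTTTTATTCACATCGGAAGC occurs at positions 18–37; this primer anneals to the bottom strand there with its 3' end pointing downstream.
Taking the reverse complement of TGGCGTAGGCAAGATGCA gives TGCATCTTGCCTACGCCA, found at positions 55–72 on the template; the primer anneals here to the top strand with its 3' end pointing upstream.
The product runs from position 18 to position 72, so its length is 72 − 18 + 1 = 55 bp.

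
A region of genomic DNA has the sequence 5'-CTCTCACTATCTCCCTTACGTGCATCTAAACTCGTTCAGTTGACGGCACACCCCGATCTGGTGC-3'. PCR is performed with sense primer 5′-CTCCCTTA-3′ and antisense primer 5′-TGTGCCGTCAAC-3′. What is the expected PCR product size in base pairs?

Forward primer CTCCCTTA is found on the top strand at positions 11–18.
Reverse complement of the reverse primer: GTTGACGGCACA. This occurs on the top strand at positions 39–50.
The product runs from position 11 to position 50, so its length is 50 − 11 + 1 = 40 bp.

40 bp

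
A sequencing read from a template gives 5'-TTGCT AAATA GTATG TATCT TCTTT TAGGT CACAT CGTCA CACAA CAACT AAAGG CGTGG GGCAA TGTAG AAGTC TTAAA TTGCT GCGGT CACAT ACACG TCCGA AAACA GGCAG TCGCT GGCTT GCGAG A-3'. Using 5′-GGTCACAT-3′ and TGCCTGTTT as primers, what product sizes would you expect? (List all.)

87 bp, 27 bp

The forward primer GGTCACAT matches the top strand at positions 28–35, 88–95.
The reverse primer's reverse complement is AAACAGGCA, matching at positions 106–114.
Each forward site pairs with the reverse site to give a product ending at position 114: sizes 87, 27 bp.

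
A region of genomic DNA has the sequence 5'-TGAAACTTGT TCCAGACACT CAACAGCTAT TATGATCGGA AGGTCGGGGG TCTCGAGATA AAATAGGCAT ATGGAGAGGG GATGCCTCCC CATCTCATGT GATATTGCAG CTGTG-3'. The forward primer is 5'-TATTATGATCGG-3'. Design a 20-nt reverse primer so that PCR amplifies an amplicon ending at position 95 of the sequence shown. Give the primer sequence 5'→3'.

The forward primer binds at positions 28–39; the product's 3' end on the top strand is position 95.
The reverse primer anneals to the top strand over positions 76–95, i.e. to GAGGGGATGCCTCCCCATCT.
Its sequence written 5'→3' is the reverse complement: AGATGGGGAGGCATCCCCTC.

5'-AGATGGGGAGGCATCCCCTC-3'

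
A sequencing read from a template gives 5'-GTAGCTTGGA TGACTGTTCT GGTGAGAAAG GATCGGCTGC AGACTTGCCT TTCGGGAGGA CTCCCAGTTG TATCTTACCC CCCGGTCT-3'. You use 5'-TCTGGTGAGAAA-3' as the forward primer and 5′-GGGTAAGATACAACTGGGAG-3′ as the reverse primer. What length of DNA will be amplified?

63 bp

The forward primer matches the template at positions 18–29.
Reverse complement of the reverse primer: CTCCCAGTTGTATCTTACCC. This occurs on the top strand at positions 61–80.
Product length = (reverse-primer end) − (forward-primer start) + 1 = 80 − 18 + 1 = 63 bp.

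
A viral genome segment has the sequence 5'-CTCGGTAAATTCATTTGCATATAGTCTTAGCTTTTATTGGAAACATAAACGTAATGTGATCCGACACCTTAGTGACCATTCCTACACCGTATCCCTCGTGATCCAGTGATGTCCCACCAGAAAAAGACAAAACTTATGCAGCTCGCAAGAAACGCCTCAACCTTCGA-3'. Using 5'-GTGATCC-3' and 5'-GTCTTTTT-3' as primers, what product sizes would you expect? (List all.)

The forward primer GTGATCC matches the top strand at positions 56–62, 98–104.
The reverse primer's reverse complement is AAAAAGAC, matching at positions 121–128.
Each forward site pairs with the reverse site to give a product ending at position 128: sizes 73, 31 bp.

73 bp, 31 bp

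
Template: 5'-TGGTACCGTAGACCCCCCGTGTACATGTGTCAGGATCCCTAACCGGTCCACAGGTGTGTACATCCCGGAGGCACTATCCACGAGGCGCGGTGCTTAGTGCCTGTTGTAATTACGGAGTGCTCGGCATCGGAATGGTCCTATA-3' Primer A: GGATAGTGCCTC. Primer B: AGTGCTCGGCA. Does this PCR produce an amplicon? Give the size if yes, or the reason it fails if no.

No product — the primers' 3' ends point away from each other.

Primer A (GGATAGTGCCTC) has reverse complement GAGGCACTATCC, which matches the top strand at positions 68–79; primer A anneals to the top strand there with its 3' end pointing upstream toward position 68.
Primer B (AGTGCTCGGCA) matches the top strand directly at positions 116–126; it anneals to the bottom strand with its 3' end pointing downstream toward position 126.
The 3' ends diverge (primer A extends toward position 1, primer B toward position 142), so the primers never converge on a shared product.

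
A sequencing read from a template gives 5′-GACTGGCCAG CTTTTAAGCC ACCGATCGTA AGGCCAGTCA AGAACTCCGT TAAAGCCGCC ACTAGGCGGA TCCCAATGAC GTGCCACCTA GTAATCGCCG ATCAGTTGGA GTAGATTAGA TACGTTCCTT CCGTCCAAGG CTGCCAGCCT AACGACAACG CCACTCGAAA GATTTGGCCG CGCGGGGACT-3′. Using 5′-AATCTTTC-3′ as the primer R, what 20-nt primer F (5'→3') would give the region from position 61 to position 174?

The reverse primer's reverse complement GAAAGATT matches the template at positions 167–174; the product starts at position 61.
The forward primer is identical to the top strand over positions 61–80: ACTAGGCGGATCCCAATGAC.

5'-ACTAGGCGGATCCCAATGAC-3'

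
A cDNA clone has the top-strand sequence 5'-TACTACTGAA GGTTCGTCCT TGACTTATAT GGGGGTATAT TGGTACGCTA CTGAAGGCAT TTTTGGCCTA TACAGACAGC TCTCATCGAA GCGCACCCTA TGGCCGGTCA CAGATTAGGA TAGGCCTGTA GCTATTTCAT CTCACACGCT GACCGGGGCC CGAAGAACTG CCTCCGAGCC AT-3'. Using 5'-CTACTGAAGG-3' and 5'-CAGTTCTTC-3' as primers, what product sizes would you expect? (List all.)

The forward primer CTACTGAAGG matches the top strand at positions 3–12, 48–57.
The reverse primer's reverse complement is GAAGAACTG, matching at positions 162–170.
Each forward site pairs with the reverse site to give a product ending at position 170: sizes 168, 123 bp.

168 bp, 123 bp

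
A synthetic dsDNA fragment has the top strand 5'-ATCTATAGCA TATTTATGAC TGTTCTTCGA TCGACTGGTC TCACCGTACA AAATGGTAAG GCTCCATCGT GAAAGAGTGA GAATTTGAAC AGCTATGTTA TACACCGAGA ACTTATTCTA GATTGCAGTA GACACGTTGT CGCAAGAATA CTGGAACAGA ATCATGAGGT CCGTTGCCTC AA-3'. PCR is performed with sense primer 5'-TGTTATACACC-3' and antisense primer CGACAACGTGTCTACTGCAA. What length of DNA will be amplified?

47 bp

Scanning the template, TGTTATACACC occurs at positions 96–106; this primer anneals to the bottom strand there with its 3' end pointing downstream.
Reverse complement of the reverse primer: TTGCAGTAGACACGTTGTCG. This occurs on the top strand at positions 123–142.
The product runs from position 96 to position 142, so its length is 142 − 96 + 1 = 47 bp.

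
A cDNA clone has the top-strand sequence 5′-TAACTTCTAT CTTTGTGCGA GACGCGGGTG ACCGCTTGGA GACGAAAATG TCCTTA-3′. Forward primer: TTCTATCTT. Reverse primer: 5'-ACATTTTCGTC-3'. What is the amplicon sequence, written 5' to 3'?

Forward primer TTCTATCTT is found on the top strand at positions 5–13.
The reverse primer's reverse complement is GACGAAAATGT, which matches the template at positions 41–51.
The product is the template from position 5 through 51 (47 bp).

5'-TTCTATCTTTGTGCGAGACGCGGGTGACCGCTTGGAGACGAAAATGT-3'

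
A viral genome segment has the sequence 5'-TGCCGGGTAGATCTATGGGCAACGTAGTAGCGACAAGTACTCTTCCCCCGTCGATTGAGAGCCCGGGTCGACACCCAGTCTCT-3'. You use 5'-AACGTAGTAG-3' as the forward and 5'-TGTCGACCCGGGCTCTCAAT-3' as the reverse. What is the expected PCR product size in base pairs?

53 bp

Scanning the template, AACGTAGTAG occurs at positions 21–30; this primer anneals to the bottom strand there with its 3' end pointing downstream.
Reverse complement of the reverse primer: ATTGAGAGCCCGGGTCGACA. This occurs on the top strand at positions 54–73.
The product runs from position 21 to position 73, so its length is 73 − 21 + 1 = 53 bp.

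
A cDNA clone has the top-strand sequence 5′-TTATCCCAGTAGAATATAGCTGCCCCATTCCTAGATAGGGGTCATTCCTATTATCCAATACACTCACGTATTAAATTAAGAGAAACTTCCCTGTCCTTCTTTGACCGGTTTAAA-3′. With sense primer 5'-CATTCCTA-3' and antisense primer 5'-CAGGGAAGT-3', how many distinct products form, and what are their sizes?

The forward primer CATTCCTA matches the top strand at positions 26–33, 43–50.
The reverse primer's reverse complement is ACTTCCCTG, matching at positions 85–93.
Each forward site pairs with the reverse site to give a product ending at position 93: sizes 68, 51 bp.

Two products: 68 bp, 51 bp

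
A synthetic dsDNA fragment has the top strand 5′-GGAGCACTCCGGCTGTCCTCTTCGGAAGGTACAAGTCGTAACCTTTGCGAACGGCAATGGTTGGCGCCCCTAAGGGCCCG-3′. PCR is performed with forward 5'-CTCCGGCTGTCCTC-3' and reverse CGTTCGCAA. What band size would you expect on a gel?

Scanning the template, CTCCGGCTGTCCTC occurs at positions 7–20; this primer anneals to the bottom strand there with its 3' end pointing downstream.
Reverse complement of the reverse primer: TTGCGAACG. This occurs on the top strand at positions 45–53.
Product length = (reverse-primer end) − (forward-primer start) + 1 = 53 − 7 + 1 = 47 bp.

47 bp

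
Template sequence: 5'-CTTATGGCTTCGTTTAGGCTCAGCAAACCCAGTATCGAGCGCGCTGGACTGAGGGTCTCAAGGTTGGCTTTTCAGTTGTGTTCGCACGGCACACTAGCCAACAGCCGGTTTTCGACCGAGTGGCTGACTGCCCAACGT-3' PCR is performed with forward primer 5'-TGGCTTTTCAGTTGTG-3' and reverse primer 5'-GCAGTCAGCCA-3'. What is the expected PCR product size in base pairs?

The forward primer matches the template at positions 65–80.
The reverse primer's reverse complement is TGGCTGACTGC, which matches the template at positions 121–131.
Amplicon spans positions 65–131: 67 bp.

67 bp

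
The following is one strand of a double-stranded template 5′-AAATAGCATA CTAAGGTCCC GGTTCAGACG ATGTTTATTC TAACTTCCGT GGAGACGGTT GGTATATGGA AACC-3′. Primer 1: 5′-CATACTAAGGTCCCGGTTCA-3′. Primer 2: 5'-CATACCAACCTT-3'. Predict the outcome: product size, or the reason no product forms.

No product — primer 2 has no binding site in the template.

Primer 2 (CATACCAACCTT) does not match the top strand, and its reverse complement AAGGTTGGTATG does not match either.
With no annealing site for primer 2, no amplification occurs.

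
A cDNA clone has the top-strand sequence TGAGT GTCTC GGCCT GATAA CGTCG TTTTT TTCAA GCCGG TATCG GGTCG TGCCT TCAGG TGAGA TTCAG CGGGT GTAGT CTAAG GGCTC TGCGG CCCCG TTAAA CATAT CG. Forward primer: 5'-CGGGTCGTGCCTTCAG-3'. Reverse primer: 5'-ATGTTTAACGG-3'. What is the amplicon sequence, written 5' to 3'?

Scanning the template, CGGGTCGTGCCTTCAG occurs at positions 44–59; this primer anneals to the bottom strand there with its 3' end pointing downstream.
The reverse primer's reverse complement is CCGTTAAACAT, which matches the template at positions 98–108.
The product is the template from position 44 through 108 (65 bp).

5'-CGGGTCGTGCCTTCAGGTGAGATTCAGCGGGTGTAGTCTAAGGGCTCTGCGGCCCCGTTAAACAT-3'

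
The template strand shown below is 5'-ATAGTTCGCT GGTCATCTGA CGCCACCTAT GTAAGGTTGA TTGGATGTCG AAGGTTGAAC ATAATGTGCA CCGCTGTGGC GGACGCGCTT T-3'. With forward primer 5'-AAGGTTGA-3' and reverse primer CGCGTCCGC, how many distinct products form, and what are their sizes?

The forward primer AAGGTTGA matches the top strand at positions 33–40, 51–58.
The reverse primer's reverse complement is GCGGACGCG, matching at positions 79–87.
Each forward site pairs with the reverse site to give a product ending at position 87: sizes 55, 37 bp.

Two products: 55 bp, 37 bp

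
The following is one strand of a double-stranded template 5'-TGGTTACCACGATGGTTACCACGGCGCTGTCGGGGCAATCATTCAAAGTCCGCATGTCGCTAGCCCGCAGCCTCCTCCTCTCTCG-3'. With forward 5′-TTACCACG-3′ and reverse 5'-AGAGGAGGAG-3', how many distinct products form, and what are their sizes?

The forward primer TTACCACG matches the top strand at positions 4–11, 16–23.
The reverse primer's reverse complement is CTCCTCCTCT, matching at positions 72–81.
Each forward site pairs with the reverse site to give a product ending at position 81: sizes 78, 66 bp.

Two products: 78 bp, 66 bp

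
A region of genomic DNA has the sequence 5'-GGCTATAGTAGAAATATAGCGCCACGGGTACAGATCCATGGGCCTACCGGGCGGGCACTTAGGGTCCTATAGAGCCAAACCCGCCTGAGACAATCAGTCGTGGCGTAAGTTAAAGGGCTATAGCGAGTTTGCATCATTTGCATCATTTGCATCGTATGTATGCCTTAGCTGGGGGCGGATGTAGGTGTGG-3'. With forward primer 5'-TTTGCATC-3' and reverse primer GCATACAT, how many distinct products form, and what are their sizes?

The forward primer TTTGCATC matches the top strand at positions 128–135, 137–144, 146–153.
The reverse primer's reverse complement is ATGTATGC, matching at positions 156–163.
Each forward site pairs with the reverse site to give a product ending at position 163: sizes 36, 27, 18 bp.

Three products: 36 bp, 27 bp, 18 bp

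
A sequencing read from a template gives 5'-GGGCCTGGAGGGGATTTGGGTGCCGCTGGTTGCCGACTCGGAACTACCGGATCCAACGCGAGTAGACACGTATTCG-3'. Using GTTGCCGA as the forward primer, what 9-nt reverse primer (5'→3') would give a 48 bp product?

5'-CGAATACGT-3'

The forward primer binds at positions 29–36, so a 48 bp product ends at position 29 + 48 − 1 = 76.
The reverse primer anneals to the top strand over positions 68–76, i.e. to ACGTATTCG.
Its sequence written 5'→3' is the reverse complement: CGAATACGT.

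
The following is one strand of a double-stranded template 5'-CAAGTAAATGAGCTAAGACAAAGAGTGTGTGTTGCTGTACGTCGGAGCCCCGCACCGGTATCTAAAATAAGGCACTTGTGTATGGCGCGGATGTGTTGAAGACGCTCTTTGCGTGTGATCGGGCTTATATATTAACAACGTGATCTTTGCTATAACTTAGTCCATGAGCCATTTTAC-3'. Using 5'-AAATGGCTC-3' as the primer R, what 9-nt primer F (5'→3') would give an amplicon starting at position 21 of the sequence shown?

5'-AAGAGTGTG-3'

The reverse primer's reverse complement GAGCCATTT matches the template at positions 166–174; the product starts at position 21.
The forward primer is identical to the top strand over positions 21–29: AAGAGTGTG.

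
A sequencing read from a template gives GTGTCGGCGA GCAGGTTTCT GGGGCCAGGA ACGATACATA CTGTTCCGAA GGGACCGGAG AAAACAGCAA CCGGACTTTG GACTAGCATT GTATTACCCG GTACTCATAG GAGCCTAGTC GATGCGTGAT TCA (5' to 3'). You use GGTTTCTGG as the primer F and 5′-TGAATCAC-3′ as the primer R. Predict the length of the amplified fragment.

Forward primer GGTTTCTGG is found on the top strand at positions 14–22.
Taking the reverse complement of TGAATCAC gives GTGATTCA, found at positions 126–133 on the template; the primer anneals here to the top strand with its 3' end pointing upstream.
Product length = (reverse-primer end) − (forward-primer start) + 1 = 133 − 14 + 1 = 120 bp.

120 bp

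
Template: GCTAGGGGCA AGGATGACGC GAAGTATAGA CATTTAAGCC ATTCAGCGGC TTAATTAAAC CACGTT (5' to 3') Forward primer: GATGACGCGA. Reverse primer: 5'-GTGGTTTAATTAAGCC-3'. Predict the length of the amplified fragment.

The forward primer matches the template at positions 13–22.
Taking the reverse complement of GTGGTTTAATTAAGCC gives GGCTTAATTAAACCAC, found at positions 48–63 on the template; the primer anneals here to the top strand with its 3' end pointing upstream.
Amplicon spans positions 13–63: 51 bp.

51 bp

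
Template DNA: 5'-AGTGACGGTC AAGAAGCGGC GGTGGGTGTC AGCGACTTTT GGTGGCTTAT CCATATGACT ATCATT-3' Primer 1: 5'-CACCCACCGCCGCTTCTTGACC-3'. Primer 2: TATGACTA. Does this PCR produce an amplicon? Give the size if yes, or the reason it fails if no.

No product — the primers' 3' ends point away from each other.

Primer 1 (CACCCACCGCCGCTTCTTGACC) has reverse complement GGTCAAGAAGCGGCGGTGGGTG, which matches the top strand at positions 7–28; primer 1 anneals to the top strand there with its 3' end pointing upstream toward position 7.
Primer 2 (TATGACTA) matches the top strand directly at positions 54–61; it anneals to the bottom strand with its 3' end pointing downstream toward position 61.
The 3' ends diverge (primer 1 extends toward position 1, primer 2 toward position 66), so the primers never converge on a shared product.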